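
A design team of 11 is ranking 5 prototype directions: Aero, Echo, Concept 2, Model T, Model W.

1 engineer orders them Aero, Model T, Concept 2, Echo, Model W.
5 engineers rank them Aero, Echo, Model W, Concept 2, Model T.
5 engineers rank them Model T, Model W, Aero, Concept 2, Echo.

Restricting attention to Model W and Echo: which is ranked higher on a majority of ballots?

Ballots ranking Model W above Echo: 5.
Ballots ranking Echo above Model W: 11 − 5 = 6.
Echo wins the head-to-head 6–5.

Echo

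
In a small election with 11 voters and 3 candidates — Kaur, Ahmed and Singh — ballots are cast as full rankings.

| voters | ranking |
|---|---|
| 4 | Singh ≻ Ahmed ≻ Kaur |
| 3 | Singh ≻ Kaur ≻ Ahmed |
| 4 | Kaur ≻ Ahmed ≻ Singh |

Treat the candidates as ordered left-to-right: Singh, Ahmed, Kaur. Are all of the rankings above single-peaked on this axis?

Axis positions: Singh=1, Ahmed=2, Kaur=3.
Bloc 1 (peak Singh at position 1): ranking walks positions 1-2-3, expanding outward from the peak — single-peaked.
Bloc 2: ranking walks positions 1-3-2; Kaur is ranked above Ahmed even though Ahmed lies between Kaur and the peak Singh on the axis — preferences dip and rise again. Not single-peaked.
Bloc 3 (peak Kaur at position 3): ranking walks positions 3-2-1, expanding outward from the peak — single-peaked.
Bloc 2 violates single-peakedness, so the profile is not single-peaked on this axis.

no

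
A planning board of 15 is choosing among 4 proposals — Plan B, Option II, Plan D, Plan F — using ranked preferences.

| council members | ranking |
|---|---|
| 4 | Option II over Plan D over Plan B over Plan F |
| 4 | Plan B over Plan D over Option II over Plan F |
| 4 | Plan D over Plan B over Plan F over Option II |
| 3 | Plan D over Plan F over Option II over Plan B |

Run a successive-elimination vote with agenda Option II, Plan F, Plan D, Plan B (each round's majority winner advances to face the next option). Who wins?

Plan D

Round 1: Option II vs Plan F — 8–7, Option II advances.
Round 2: Option II vs Plan D — 4–11, Plan D advances.
Round 3: Plan D vs Plan B — 11–4, Plan D advances.
The agenda winner is Plan D.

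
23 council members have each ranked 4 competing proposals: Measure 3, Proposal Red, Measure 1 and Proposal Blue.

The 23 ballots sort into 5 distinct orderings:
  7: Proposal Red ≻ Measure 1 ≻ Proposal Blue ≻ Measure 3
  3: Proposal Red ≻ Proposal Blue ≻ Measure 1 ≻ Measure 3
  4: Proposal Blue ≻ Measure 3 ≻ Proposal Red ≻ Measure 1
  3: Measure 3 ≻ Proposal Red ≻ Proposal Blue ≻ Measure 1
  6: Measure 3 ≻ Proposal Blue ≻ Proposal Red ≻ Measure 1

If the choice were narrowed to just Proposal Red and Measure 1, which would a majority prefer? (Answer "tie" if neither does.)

Ballots ranking Proposal Red above Measure 1: 7 + 3 + 4 + 3 + 6 = 23.
Ballots ranking Measure 1 above Proposal Red: 23 − 23 = 0.
Proposal Red wins the head-to-head 23–0.

Proposal Red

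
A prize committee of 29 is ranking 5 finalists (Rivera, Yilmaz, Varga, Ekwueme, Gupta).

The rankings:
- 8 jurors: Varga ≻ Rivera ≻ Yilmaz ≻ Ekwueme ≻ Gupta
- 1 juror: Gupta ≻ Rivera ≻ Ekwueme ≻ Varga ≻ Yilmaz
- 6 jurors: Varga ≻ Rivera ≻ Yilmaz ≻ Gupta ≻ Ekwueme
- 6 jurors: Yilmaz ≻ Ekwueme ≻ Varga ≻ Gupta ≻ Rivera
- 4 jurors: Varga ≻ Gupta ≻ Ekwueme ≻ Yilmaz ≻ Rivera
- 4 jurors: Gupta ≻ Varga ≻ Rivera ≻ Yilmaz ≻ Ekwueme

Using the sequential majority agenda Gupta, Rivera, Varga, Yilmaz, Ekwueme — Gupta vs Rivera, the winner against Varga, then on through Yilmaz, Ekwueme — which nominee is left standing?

Round 1: Gupta vs Rivera — 15–14, Gupta advances.
Round 2: Gupta vs Varga — 5–24, Varga advances.
Round 3: Varga vs Yilmaz — 23–6, Varga advances.
Round 4: Varga vs Ekwueme — 22–7, Varga advances.
Varga survives the agenda.

Varga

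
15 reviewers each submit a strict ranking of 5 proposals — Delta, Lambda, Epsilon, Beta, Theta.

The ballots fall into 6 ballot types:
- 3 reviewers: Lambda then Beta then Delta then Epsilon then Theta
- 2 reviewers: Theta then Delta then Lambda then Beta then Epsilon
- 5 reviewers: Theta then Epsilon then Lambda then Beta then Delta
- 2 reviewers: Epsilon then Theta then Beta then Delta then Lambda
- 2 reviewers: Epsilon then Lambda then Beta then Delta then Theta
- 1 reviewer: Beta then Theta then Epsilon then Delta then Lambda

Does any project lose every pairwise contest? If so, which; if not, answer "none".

Head-to-head results (15 reviewers):
Delta vs Lambda: Lambda wins 10–5.
Delta vs Epsilon: Epsilon, 10–5.
Delta vs Beta: 2 for Delta, 13 for Beta — Beta by 13–2.
Delta vs Theta: Theta wins 10–5.
Lambda vs Epsilon: Lambda is ranked higher on 3+2 = 5 ballots, Epsilon on 10. Epsilon wins 10–5.
Lambda vs Beta: 12 to 3, Lambda.
Lambda vs Theta: 5 to 10, Theta.
Epsilon vs Beta: Epsilon, 9–6.
Epsilon vs Theta: 7 to 8, Theta.
Beta–Theta: Theta 9–6.
Only Delta has no wins; Delta is the Condorcet loser.

Delta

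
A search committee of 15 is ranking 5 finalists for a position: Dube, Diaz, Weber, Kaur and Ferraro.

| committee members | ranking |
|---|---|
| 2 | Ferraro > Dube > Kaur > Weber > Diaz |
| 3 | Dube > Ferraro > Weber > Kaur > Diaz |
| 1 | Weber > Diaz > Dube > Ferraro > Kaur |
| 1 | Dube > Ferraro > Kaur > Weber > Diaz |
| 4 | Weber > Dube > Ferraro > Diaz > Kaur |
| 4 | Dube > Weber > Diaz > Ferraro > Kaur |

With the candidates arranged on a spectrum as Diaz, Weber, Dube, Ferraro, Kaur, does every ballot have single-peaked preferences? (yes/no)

yes

Axis positions: Diaz=1, Weber=2, Dube=3, Ferraro=4, Kaur=5.
Group 1 (peak Ferraro at position 4): ranking walks positions 4-3-5-2-1, expanding outward from the peak — single-peaked.
Group 2 (peak Dube at position 3): ranking walks positions 3-4-2-5-1, expanding outward from the peak — single-peaked.
Group 3 (peak Weber at position 2): ranking walks positions 2-1-3-4-5, expanding outward from the peak — single-peaked.
Group 4 (peak Dube at position 3): ranking walks positions 3-4-5-2-1, expanding outward from the peak — single-peaked.
Group 5 (peak Weber at position 2): ranking walks positions 2-3-4-1-5, expanding outward from the peak — single-peaked.
Group 6 (peak Dube at position 3): ranking walks positions 3-2-1-4-5, expanding outward from the peak — single-peaked.
Every ranking is single-peaked on this axis.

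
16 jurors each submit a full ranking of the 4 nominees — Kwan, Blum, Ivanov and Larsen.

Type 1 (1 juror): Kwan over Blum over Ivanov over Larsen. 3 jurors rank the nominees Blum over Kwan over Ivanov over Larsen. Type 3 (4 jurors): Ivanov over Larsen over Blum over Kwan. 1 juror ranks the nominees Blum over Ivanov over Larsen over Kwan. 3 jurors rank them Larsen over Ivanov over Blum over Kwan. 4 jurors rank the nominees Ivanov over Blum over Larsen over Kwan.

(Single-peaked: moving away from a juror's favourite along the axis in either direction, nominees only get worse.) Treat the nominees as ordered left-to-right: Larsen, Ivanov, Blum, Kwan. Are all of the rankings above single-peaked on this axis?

yes

Axis positions: Larsen=1, Ivanov=2, Blum=3, Kwan=4.
Type 1 (peak Kwan at position 4): ranking walks positions 4-3-2-1, expanding outward from the peak — single-peaked.
Type 2 (peak Blum at position 3): ranking walks positions 3-4-2-1, expanding outward from the peak — single-peaked.
Type 3 (peak Ivanov at position 2): ranking walks positions 2-1-3-4, expanding outward from the peak — single-peaked.
Type 4 (peak Blum at position 3): ranking walks positions 3-2-1-4, expanding outward from the peak — single-peaked.
Type 5 (peak Larsen at position 1): ranking walks positions 1-2-3-4, expanding outward from the peak — single-peaked.
Type 6 (peak Ivanov at position 2): ranking walks positions 2-3-1-4, expanding outward from the peak — single-peaked.
Every ranking is single-peaked on this axis.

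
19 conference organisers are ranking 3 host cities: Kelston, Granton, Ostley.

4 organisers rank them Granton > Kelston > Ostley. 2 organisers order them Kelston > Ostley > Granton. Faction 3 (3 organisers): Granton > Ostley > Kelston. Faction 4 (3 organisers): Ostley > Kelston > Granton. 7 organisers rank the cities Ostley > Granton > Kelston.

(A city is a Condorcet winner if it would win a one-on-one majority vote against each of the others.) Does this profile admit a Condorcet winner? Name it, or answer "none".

Head-to-head results (19 organisers):
Kelston vs Granton: Granton, 14–5.
Kelston vs Ostley: Ostley wins 13–6.
Granton vs Ostley: Ostley wins 12–7.
Only Ostley has no losses; Ostley is the Condorcet winner.

Ostley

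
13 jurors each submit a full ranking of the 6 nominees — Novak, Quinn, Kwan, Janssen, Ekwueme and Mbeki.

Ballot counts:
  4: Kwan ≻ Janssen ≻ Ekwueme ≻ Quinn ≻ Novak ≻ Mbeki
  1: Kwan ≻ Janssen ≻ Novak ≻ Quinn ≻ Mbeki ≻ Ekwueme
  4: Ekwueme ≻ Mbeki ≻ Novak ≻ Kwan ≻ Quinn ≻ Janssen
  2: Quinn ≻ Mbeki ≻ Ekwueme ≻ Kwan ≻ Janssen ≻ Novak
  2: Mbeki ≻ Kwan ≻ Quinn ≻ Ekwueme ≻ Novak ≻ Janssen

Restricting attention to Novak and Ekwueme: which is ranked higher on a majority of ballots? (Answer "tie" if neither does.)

Ekwueme

Ballots ranking Novak above Ekwueme: 1.
Ballots ranking Ekwueme above Novak: 13 − 1 = 12.
Ekwueme wins the head-to-head 12–1.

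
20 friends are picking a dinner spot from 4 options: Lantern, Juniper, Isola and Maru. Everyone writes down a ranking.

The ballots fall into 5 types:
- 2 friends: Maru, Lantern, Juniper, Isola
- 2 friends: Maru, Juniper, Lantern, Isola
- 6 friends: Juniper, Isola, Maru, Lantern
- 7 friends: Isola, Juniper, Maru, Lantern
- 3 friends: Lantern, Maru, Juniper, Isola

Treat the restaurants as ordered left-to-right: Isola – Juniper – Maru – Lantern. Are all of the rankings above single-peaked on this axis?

Axis positions: Isola=1, Juniper=2, Maru=3, Lantern=4.
Type 1 (peak Maru at position 3): ranking walks positions 3-4-2-1, expanding outward from the peak — single-peaked.
Type 2 (peak Maru at position 3): ranking walks positions 3-2-4-1, expanding outward from the peak — single-peaked.
Type 3 (peak Juniper at position 2): ranking walks positions 2-1-3-4, expanding outward from the peak — single-peaked.
Type 4 (peak Isola at position 1): ranking walks positions 1-2-3-4, expanding outward from the peak — single-peaked.
Type 5 (peak Lantern at position 4): ranking walks positions 4-3-2-1, expanding outward from the peak — single-peaked.
Every ranking is single-peaked on this axis.

yes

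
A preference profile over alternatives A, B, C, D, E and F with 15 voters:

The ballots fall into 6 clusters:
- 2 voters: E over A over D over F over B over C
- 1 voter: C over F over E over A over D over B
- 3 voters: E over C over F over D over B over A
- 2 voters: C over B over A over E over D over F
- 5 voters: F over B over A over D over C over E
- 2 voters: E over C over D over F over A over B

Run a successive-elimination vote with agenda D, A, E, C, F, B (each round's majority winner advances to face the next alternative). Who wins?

Round 1: D vs A — 5–10, A advances.
Round 2: A vs E — 7–8, E advances.
Round 3: E vs C — 7–8, C advances.
Round 4: C vs F — 8–7, C advances.
Round 5: C vs B — 8–7, C advances.
C survives the agenda.

C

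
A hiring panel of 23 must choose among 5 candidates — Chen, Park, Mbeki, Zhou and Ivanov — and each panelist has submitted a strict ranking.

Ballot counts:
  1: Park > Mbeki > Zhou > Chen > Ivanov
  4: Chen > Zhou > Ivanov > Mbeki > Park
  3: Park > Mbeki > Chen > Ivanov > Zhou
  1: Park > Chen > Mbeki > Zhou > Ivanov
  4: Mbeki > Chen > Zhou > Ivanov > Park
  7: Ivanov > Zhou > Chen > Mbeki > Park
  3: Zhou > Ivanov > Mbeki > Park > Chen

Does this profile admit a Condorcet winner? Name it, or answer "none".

Chen

Head-to-head results (23 committee members):
Chen vs Park: 15 to 8, Chen.
Chen vs Mbeki: Chen preferred on 4+1+7 = 12 ballots; Chen wins 12–11.
Chen vs Zhou: Chen is ranked higher on 4+3+1+4 = 12 ballots, Zhou on 11. Chen wins 12–11.
Chen vs Ivanov: 1+4+3+1+4 = 13 for Chen, 10 for Ivanov — Chen by 13–10.
Park vs Mbeki: Park is ranked higher on 1+3+1 = 5 ballots, Mbeki on 18. Mbeki wins 18–5.
Park vs Zhou: 5 to 18, Zhou.
Park vs Ivanov: 1+3+1 = 5 for Park, 18 for Ivanov — Ivanov by 18–5.
Mbeki vs Zhou: 1+3+1+4 = 9 for Mbeki, 14 for Zhou — Zhou by 14–9.
Mbeki vs Ivanov: 9 to 14, Ivanov.
Zhou vs Ivanov: Zhou is ranked higher on 1+4+1+4+3 = 13 ballots, Ivanov on 10. Zhou wins 13–10.
Chen wins every pairwise contest, so Chen is the Condorcet winner.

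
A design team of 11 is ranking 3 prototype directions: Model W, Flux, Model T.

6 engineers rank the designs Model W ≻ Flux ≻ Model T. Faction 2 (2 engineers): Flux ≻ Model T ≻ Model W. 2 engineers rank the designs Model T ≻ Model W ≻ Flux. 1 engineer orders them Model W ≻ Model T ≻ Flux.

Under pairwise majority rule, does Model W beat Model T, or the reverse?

Ballots ranking Model W above Model T: 6 + 1 = 7.
Ballots ranking Model T above Model W: 11 − 7 = 4.
Model W wins the head-to-head 7–4.

Model W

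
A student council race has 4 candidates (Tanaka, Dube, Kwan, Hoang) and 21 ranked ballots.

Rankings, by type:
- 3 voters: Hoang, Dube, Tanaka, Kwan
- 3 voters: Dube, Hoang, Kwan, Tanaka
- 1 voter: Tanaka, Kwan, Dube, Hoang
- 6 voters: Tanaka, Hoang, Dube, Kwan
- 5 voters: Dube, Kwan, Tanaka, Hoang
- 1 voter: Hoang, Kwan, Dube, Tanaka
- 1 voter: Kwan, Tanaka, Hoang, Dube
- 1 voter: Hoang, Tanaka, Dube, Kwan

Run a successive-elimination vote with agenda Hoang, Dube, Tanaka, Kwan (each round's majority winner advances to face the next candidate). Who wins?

Round 1: Hoang vs Dube — 12–9, Hoang advances.
Round 2: Hoang vs Tanaka — 8–13, Tanaka advances.
Round 3: Tanaka vs Kwan — 11–10, Tanaka advances.
Tanaka survives the agenda.

Tanaka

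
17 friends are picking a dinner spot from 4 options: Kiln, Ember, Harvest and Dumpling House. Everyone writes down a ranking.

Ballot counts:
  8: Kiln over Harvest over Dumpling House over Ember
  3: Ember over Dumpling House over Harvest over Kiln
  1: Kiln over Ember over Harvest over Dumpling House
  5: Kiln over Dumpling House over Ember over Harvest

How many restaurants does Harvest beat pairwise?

Harvest against each rival (17 friends):
Harvest vs Kiln: 3 to 14, Kiln.
Harvest–Ember: Ember 9–8.
Harvest vs Dumpling House: 8+1 = 9 for Harvest, 8 for Dumpling House — Harvest by 9–8.
Harvest beats Dumpling House; loses to Kiln, Ember — 1 pairwise win.

1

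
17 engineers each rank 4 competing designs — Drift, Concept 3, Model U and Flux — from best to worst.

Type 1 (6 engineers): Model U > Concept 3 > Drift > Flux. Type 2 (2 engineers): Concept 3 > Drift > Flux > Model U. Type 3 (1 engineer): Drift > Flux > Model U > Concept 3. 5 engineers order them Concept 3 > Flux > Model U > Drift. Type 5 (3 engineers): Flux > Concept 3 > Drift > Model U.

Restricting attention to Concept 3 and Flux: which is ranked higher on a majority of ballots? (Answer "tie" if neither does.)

Ballots ranking Concept 3 above Flux: 6 + 2 + 5 = 13.
Ballots ranking Flux above Concept 3: 17 − 13 = 4.
Concept 3 wins the head-to-head 13–4.

Concept 3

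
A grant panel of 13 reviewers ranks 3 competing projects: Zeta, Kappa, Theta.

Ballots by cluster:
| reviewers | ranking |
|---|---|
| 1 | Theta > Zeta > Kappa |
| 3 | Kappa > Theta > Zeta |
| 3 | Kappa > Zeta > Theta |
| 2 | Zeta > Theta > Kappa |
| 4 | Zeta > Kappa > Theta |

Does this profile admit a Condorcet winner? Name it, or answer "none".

Pairwise majorities:
Zeta vs Kappa: 7 to 6, Zeta.
Zeta vs Theta: Zeta preferred on 3+2+4 = 9 ballots; Zeta wins 9–4.
Kappa vs Theta: 10 to 3, Kappa.
Zeta defeats every rival head-to-head and is the Condorcet winner.

Zeta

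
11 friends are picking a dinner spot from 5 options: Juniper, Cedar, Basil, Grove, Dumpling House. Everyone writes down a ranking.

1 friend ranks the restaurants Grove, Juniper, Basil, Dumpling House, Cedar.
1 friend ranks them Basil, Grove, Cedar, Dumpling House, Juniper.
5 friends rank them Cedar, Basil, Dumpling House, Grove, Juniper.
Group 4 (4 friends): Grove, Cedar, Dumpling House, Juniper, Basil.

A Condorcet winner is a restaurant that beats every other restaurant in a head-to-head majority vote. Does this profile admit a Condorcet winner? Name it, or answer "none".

none

Check each pair by majority over 11 ballots:
Juniper vs Cedar: Cedar wins 10–1.
Juniper vs Basil: 5 to 6, Basil.
Juniper vs Grove: Juniper preferred on 0 ballots; Grove wins 11–0.
Juniper vs Dumpling House: 1 for Juniper, 10 for Dumpling House — Dumpling House by 10–1.
Cedar vs Basil: 5+4 = 9 for Cedar, 2 for Basil — Cedar by 9–2.
Cedar vs Grove: Grove wins 6–5.
Cedar–Dumpling House: Cedar 10–1.
Basil vs Grove: Basil is ranked higher on 1+5 = 6 ballots, Grove on 5. Basil wins 6–5.
Basil vs Dumpling House: 7 to 4, Basil.
Grove vs Dumpling House: Grove wins 6–5.
No restaurant is unbeaten: Juniper loses to Cedar; Cedar loses to Grove; Basil loses to Cedar; Grove loses to Basil; Dumpling House loses to Cedar. In particular Cedar beats Basil beats Grove beats Cedar is a majority cycle — no Condorcet winner exists.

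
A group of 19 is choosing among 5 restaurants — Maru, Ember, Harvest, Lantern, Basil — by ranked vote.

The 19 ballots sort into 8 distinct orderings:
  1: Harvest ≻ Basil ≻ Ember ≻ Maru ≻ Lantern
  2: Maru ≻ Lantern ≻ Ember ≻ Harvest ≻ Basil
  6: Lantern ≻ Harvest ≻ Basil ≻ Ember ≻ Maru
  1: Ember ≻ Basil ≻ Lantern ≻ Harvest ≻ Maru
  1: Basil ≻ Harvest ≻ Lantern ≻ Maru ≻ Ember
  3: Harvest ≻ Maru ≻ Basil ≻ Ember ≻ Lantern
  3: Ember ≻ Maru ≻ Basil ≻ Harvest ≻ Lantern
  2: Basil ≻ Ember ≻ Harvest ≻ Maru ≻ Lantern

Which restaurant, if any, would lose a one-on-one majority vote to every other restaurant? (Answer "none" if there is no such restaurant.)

Pairwise majorities:
Maru vs Ember: Ember, 13–6.
Maru vs Harvest: Harvest, 14–5.
Maru vs Lantern: 11 to 8, Maru.
Maru vs Basil: Basil wins 11–8.
Ember vs Harvest: Ember is ranked higher on 2+1+3+2 = 8 ballots, Harvest on 11. Harvest wins 11–8.
Ember vs Lantern: 10 to 9, Ember.
Ember–Basil: Basil 13–6.
Harvest vs Lantern: Harvest, 10–9.
Harvest vs Basil: Harvest wins 12–7.
Lantern vs Basil: Basil wins 11–8.
Lantern is beaten in every head-to-head and is the Condorcet loser.

Lantern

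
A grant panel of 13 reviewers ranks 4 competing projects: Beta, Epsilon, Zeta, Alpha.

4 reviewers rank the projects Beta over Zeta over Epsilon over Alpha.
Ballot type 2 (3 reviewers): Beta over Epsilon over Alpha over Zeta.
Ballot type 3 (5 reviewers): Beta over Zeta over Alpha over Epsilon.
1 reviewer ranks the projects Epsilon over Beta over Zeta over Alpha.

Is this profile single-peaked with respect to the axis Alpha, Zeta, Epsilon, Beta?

Axis positions: Alpha=1, Zeta=2, Epsilon=3, Beta=4.
Ballot type 1: ranking walks positions 4-2-3-1; Zeta is ranked above Epsilon even though Epsilon lies between Zeta and the peak Beta on the axis — preferences dip and rise again. Not single-peaked.
Ballot type 2: ranking walks positions 4-3-1-2; Alpha is ranked above Zeta even though Zeta lies between Alpha and the peak Beta on the axis — preferences dip and rise again. Not single-peaked.
Ballot type 3: ranking walks positions 4-2-1-3; Zeta is ranked above Epsilon even though Epsilon lies between Zeta and the peak Beta on the axis — preferences dip and rise again. Not single-peaked.
Ballot type 4 (peak Epsilon at position 3): ranking walks positions 3-4-2-1, expanding outward from the peak — single-peaked.
Ballot type 1 violates single-peakedness, so the profile is not single-peaked on this axis.

no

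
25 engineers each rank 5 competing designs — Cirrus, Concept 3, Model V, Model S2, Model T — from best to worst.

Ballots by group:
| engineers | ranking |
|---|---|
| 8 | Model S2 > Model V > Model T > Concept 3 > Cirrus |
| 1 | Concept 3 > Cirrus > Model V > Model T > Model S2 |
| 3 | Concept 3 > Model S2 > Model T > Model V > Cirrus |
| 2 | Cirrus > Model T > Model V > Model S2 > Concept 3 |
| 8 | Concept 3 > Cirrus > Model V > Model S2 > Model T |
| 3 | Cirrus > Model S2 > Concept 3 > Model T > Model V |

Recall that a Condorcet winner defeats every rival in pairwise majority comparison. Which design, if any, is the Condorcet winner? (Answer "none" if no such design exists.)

none

Head-to-head results (25 engineers):
Cirrus vs Concept 3: 5 to 20, Concept 3.
Cirrus vs Model V: Cirrus preferred on 1+2+8+3 = 14 ballots; Cirrus wins 14–11.
Cirrus vs Model S2: Cirrus is ranked higher on 1+2+8+3 = 14 ballots, Model S2 on 11. Cirrus wins 14–11.
Cirrus vs Model T: Cirrus preferred on 1+2+8+3 = 14 ballots; Cirrus wins 14–11.
Concept 3 vs Model V: Concept 3 preferred on 1+3+8+3 = 15 ballots; Concept 3 wins 15–10.
Concept 3 vs Model S2: 1+3+8 = 12 for Concept 3, 13 for Model S2 — Model S2 by 13–12.
Concept 3 vs Model T: 15 to 10, Concept 3.
Model V vs Model S2: 1+2+8 = 11 for Model V, 14 for Model S2 — Model S2 by 14–11.
Model V vs Model T: 8+1+8 = 17 for Model V, 8 for Model T — Model V by 17–8.
Model S2 vs Model T: Model S2 preferred on 8+3+8+3 = 22 ballots; Model S2 wins 22–3.
No design is unbeaten: Cirrus loses to Concept 3; Concept 3 loses to Model S2; Model V loses to Cirrus; Model S2 loses to Cirrus; Model T loses to Cirrus. In particular Cirrus → Model S2 → Concept 3 → Cirrus is a majority cycle — no Condorcet winner exists.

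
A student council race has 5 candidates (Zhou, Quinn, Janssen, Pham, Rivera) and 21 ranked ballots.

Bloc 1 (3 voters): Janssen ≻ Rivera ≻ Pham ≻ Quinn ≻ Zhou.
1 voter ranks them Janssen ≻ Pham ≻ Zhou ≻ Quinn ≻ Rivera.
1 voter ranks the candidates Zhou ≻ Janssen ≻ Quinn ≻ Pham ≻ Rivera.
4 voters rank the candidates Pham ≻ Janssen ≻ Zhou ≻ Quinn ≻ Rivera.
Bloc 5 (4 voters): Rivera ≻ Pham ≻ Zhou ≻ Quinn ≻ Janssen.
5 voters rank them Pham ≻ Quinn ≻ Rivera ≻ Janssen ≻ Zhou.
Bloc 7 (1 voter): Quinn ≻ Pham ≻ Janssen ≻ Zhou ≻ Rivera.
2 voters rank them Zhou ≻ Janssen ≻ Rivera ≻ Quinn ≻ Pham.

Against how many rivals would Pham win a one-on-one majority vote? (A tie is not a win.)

Pham against each rival (21 voters):
Pham vs Zhou: Pham wins 18–3.
Pham–Quinn: Pham 17–4.
Pham vs Janssen: Pham, 14–7.
Pham vs Rivera: Pham, 12–9.
Pham beats Zhou, Quinn, Janssen, Rivera — 4 pairwise wins.

4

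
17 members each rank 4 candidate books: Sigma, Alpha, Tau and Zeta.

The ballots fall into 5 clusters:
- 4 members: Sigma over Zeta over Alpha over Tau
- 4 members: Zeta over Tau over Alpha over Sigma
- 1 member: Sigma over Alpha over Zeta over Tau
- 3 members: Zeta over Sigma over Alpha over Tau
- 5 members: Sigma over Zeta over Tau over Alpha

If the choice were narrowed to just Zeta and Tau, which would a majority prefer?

Zeta

Ballots ranking Zeta above Tau: 4 + 4 + 1 + 3 + 5 = 17.
Ballots ranking Tau above Zeta: 17 − 17 = 0.
Zeta wins the head-to-head 17–0.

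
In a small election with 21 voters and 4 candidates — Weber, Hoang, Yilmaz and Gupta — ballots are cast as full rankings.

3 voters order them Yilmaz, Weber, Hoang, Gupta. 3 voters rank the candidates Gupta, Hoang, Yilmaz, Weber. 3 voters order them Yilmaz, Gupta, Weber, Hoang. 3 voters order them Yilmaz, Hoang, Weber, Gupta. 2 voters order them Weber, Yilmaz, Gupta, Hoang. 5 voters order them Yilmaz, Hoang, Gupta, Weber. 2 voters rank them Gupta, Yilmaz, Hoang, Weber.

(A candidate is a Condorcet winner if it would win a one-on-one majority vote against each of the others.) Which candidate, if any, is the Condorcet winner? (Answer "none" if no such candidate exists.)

Yilmaz

Check each pair by majority over 21 ballots:
Weber vs Hoang: Hoang, 13–8.
Weber vs Yilmaz: Yilmaz, 19–2.
Weber–Gupta: Gupta 13–8.
Hoang vs Yilmaz: Yilmaz, 18–3.
Hoang vs Gupta: Hoang, 11–10.
Yilmaz vs Gupta: Yilmaz, 16–5.
Yilmaz defeats every rival head-to-head and is the Condorcet winner.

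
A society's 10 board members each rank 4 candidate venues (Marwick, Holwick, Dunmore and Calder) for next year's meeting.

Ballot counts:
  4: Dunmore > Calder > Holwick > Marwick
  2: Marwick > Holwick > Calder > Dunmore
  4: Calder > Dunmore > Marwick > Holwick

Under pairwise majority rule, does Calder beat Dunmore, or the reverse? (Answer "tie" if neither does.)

Ballots ranking Calder above Dunmore: 2 + 4 = 6.
Ballots ranking Dunmore above Calder: 10 − 6 = 4.
Calder wins the head-to-head 6–4.

Calder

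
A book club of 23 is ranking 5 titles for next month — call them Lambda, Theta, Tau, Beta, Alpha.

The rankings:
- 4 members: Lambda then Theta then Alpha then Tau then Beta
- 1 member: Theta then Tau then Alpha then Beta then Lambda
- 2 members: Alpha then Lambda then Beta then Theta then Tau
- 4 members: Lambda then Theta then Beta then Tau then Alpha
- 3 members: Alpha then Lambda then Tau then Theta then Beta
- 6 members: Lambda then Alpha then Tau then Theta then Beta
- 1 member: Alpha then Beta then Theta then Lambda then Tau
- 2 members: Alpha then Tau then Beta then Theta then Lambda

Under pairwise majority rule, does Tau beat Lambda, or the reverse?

Lambda

Ballots ranking Tau above Lambda: 1 + 2 = 3.
Ballots ranking Lambda above Tau: 23 − 3 = 20.
Lambda wins the head-to-head 20–3.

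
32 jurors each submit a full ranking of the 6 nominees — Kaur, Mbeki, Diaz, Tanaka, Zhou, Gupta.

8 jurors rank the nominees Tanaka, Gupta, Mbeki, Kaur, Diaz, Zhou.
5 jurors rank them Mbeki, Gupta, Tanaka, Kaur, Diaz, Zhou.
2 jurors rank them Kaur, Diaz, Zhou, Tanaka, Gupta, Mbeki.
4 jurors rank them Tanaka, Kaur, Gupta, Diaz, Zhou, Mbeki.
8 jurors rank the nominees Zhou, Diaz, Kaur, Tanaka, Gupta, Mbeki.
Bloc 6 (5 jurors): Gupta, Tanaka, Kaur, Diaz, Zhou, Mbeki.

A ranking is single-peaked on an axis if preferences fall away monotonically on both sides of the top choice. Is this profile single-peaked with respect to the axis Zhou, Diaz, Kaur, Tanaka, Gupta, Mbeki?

Axis positions: Zhou=1, Diaz=2, Kaur=3, Tanaka=4, Gupta=5, Mbeki=6.
Bloc 1 (peak Tanaka at position 4): ranking walks positions 4-5-6-3-2-1, expanding outward from the peak — single-peaked.
Bloc 2 (peak Mbeki at position 6): ranking walks positions 6-5-4-3-2-1, expanding outward from the peak — single-peaked.
Bloc 3 (peak Kaur at position 3): ranking walks positions 3-2-1-4-5-6, expanding outward from the peak — single-peaked.
Bloc 4 (peak Tanaka at position 4): ranking walks positions 4-3-5-2-1-6, expanding outward from the peak — single-peaked.
Bloc 5 (peak Zhou at position 1): ranking walks positions 1-2-3-4-5-6, expanding outward from the peak — single-peaked.
Bloc 6 (peak Gupta at position 5): ranking walks positions 5-4-3-2-1-6, expanding outward from the peak — single-peaked.
Every ranking is single-peaked on this axis.

yes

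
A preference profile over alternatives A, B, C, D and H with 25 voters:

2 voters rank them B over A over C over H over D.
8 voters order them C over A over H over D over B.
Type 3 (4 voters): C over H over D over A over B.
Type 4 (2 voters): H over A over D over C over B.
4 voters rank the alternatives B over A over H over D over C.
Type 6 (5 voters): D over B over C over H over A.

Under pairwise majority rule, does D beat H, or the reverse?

H

Ballots ranking D above H: 5.
Ballots ranking H above D: 25 − 5 = 20.
H wins the head-to-head 20–5.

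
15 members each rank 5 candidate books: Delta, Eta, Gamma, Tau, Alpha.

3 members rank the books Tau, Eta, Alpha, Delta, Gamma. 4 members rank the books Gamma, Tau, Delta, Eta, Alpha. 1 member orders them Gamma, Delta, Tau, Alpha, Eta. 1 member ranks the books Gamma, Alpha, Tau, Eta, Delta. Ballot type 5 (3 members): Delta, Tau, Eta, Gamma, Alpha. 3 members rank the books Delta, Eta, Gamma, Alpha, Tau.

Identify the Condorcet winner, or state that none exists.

Check each pair by majority over 15 ballots:
Delta vs Eta: Delta preferred on 4+1+3+3 = 11 ballots; Delta wins 11–4.
Delta vs Gamma: Delta preferred on 3+3+3 = 9 ballots; Delta wins 9–6.
Delta vs Tau: Delta is ranked higher on 1+3+3 = 7 ballots, Tau on 8. Tau wins 8–7.
Delta vs Alpha: 4+1+3+3 = 11 for Delta, 4 for Alpha — Delta by 11–4.
Eta vs Gamma: Eta is ranked higher on 3+3+3 = 9 ballots, Gamma on 6. Eta wins 9–6.
Eta vs Tau: Eta preferred on 3 ballots; Tau wins 12–3.
Eta vs Alpha: Eta preferred on 3+4+3+3 = 13 ballots; Eta wins 13–2.
Gamma vs Tau: 9 to 6, Gamma.
Gamma vs Alpha: Gamma is ranked higher on 4+1+1+3+3 = 12 ballots, Alpha on 3. Gamma wins 12–3.
Tau vs Alpha: 3+4+1+3 = 11 for Tau, 4 for Alpha — Tau by 11–4.
Every book loses at least once (Delta loses to Tau; Eta loses to Delta; Gamma loses to Delta; Tau loses to Gamma; Alpha loses to Delta). The majority relation contains the cycle Delta > Gamma > Tau > Delta, so there is no Condorcet winner.

none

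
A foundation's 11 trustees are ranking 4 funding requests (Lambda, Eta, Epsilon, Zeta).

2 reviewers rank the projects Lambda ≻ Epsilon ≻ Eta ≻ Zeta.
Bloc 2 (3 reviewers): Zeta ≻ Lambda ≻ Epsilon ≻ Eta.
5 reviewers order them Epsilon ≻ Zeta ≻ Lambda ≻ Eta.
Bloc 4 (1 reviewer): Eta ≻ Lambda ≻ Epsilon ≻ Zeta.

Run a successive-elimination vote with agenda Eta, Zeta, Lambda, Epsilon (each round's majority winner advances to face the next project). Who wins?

Epsilon

Round 1: Eta vs Zeta — 3–8, Zeta advances.
Round 2: Zeta vs Lambda — 8–3, Zeta advances.
Round 3: Zeta vs Epsilon — 3–8, Epsilon advances.
The agenda winner is Epsilon.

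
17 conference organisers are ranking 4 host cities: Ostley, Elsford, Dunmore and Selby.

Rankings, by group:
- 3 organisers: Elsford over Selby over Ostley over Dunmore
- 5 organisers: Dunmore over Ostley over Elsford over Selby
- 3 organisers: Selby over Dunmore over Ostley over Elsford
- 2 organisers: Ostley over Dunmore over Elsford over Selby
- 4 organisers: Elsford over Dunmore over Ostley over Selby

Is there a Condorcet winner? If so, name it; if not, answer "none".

Dunmore

Head-to-head results (17 organisers):
Ostley vs Elsford: Ostley is ranked higher on 5+3+2 = 10 ballots, Elsford on 7. Ostley wins 10–7.
Ostley vs Dunmore: 3+2 = 5 for Ostley, 12 for Dunmore — Dunmore by 12–5.
Ostley vs Selby: Ostley is ranked higher on 5+2+4 = 11 ballots, Selby on 6. Ostley wins 11–6.
Elsford vs Dunmore: Elsford preferred on 3+4 = 7 ballots; Dunmore wins 10–7.
Elsford vs Selby: 3+5+2+4 = 14 for Elsford, 3 for Selby — Elsford by 14–3.
Dunmore vs Selby: 11 to 6, Dunmore.
Only Dunmore has no losses; Dunmore is the Condorcet winner.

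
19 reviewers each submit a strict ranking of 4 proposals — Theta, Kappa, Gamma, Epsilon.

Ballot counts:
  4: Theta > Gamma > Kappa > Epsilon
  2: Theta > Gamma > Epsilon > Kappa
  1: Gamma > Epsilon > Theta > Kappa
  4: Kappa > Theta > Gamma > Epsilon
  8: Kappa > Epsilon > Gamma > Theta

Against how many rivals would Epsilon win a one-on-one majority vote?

Epsilon against each rival (19 reviewers):
Epsilon vs Theta: Theta wins 10–9.
Epsilon vs Kappa: Kappa wins 16–3.
Epsilon vs Gamma: Gamma wins 11–8.
Epsilon beats no one; loses to Theta, Kappa, Gamma — 0 pairwise wins.

0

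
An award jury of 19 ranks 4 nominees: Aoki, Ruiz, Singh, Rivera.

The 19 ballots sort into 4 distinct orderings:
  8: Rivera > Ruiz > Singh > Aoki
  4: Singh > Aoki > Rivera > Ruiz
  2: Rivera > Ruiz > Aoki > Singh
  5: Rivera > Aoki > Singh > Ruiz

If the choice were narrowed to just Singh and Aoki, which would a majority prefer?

Ballots ranking Singh above Aoki: 8 + 4 = 12.
Ballots ranking Aoki above Singh: 19 − 12 = 7.
Singh wins the head-to-head 12–7.

Singh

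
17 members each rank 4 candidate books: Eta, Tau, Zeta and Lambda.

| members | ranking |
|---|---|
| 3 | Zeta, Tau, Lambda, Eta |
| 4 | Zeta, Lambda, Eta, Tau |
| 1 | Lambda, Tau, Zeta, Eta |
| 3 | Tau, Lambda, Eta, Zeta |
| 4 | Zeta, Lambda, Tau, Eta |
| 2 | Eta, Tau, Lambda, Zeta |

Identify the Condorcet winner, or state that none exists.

Zeta

Check each pair by majority over 17 ballots:
Eta vs Tau: Tau wins 11–6.
Eta vs Zeta: Zeta, 12–5.
Eta vs Lambda: 2 for Eta, 15 for Lambda — Lambda by 15–2.
Tau vs Zeta: 1+3+2 = 6 for Tau, 11 for Zeta — Zeta by 11–6.
Tau vs Lambda: Tau preferred on 3+3+2 = 8 ballots; Lambda wins 9–8.
Zeta vs Lambda: Zeta is ranked higher on 3+4+4 = 11 ballots, Lambda on 6. Zeta wins 11–6.
Zeta beats each of Eta, Tau, Lambda — Zeta is the Condorcet winner.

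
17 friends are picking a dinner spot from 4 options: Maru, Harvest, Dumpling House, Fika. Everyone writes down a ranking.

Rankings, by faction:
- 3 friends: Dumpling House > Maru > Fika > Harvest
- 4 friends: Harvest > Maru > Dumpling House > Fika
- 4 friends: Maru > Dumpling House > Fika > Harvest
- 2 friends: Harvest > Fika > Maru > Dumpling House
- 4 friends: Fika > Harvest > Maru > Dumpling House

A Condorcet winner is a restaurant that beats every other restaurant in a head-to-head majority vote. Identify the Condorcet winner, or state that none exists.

none

Pairwise majorities:
Maru–Harvest: Harvest 10–7.
Maru vs Dumpling House: Maru wins 14–3.
Maru vs Fika: Maru wins 11–6.
Harvest–Dumpling House: Harvest 10–7.
Harvest–Fika: Fika 11–6.
Dumpling House–Fika: Dumpling House 11–6.
Every restaurant loses at least once (Maru loses to Harvest; Harvest loses to Fika; Dumpling House loses to Maru; Fika loses to Maru). The majority relation contains the cycle Maru beats Fika beats Harvest beats Maru, so there is no Condorcet winner.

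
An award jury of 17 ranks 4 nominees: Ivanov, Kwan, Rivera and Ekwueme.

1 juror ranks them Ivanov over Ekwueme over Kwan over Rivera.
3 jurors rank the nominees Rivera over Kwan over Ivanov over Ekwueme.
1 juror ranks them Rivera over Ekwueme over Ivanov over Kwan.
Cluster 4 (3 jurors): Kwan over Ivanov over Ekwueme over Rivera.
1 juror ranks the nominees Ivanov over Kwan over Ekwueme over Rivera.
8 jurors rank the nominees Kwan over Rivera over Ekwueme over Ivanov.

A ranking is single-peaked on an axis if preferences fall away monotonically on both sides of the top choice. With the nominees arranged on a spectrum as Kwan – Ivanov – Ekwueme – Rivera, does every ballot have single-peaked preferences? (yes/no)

no

Axis positions: Kwan=1, Ivanov=2, Ekwueme=3, Rivera=4.
Cluster 1 (peak Ivanov at position 2): ranking walks positions 2-3-1-4, expanding outward from the peak — single-peaked.
Cluster 2: ranking walks positions 4-1-2-3; Kwan is ranked above Ekwueme even though Ekwueme lies between Kwan and the peak Rivera on the axis — preferences dip and rise again. Not single-peaked.
Cluster 3 (peak Rivera at position 4): ranking walks positions 4-3-2-1, expanding outward from the peak — single-peaked.
Cluster 4 (peak Kwan at position 1): ranking walks positions 1-2-3-4, expanding outward from the peak — single-peaked.
Cluster 5 (peak Ivanov at position 2): ranking walks positions 2-1-3-4, expanding outward from the peak — single-peaked.
Cluster 6: ranking walks positions 1-4-3-2; Rivera is ranked above Ivanov even though Ivanov lies between Rivera and the peak Kwan on the axis — preferences dip and rise again. Not single-peaked.
Cluster 2 violates single-peakedness, so the profile is not single-peaked on this axis.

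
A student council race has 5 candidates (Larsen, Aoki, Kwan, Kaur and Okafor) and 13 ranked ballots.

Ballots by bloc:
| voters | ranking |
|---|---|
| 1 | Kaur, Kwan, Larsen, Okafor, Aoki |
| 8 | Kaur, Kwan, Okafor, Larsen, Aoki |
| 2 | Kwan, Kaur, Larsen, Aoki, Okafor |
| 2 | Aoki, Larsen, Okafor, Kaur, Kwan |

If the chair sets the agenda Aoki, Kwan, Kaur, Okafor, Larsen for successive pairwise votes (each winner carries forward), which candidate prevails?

Kaur

Round 1: Aoki vs Kwan — 2–11, Kwan advances.
Round 2: Kwan vs Kaur — 2–11, Kaur advances.
Round 3: Kaur vs Okafor — 11–2, Kaur advances.
Round 4: Kaur vs Larsen — 11–2, Kaur advances.
Kaur survives the agenda.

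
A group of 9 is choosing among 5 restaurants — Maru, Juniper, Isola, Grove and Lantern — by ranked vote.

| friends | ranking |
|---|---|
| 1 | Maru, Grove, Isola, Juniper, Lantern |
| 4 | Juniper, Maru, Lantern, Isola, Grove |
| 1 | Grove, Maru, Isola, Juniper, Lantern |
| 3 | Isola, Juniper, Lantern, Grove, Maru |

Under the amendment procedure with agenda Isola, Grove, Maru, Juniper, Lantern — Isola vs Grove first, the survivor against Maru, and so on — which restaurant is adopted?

Juniper

Round 1: Isola vs Grove — 7–2, Isola advances.
Round 2: Isola vs Maru — 3–6, Maru advances.
Round 3: Maru vs Juniper — 2–7, Juniper advances.
Round 4: Juniper vs Lantern — 9–0, Juniper advances.
The agenda winner is Juniper.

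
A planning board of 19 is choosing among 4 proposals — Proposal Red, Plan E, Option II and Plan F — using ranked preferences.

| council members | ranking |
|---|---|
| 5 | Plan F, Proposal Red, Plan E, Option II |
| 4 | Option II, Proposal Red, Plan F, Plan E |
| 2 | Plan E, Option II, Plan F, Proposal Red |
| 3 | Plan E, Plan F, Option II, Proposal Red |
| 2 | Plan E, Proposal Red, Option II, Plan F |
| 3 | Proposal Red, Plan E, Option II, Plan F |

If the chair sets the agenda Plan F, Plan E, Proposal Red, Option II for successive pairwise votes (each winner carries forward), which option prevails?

Round 1: Plan F vs Plan E — 9–10, Plan E advances.
Round 2: Plan E vs Proposal Red — 7–12, Proposal Red advances.
Round 3: Proposal Red vs Option II — 10–9, Proposal Red advances.
The agenda winner is Proposal Red.

Proposal Red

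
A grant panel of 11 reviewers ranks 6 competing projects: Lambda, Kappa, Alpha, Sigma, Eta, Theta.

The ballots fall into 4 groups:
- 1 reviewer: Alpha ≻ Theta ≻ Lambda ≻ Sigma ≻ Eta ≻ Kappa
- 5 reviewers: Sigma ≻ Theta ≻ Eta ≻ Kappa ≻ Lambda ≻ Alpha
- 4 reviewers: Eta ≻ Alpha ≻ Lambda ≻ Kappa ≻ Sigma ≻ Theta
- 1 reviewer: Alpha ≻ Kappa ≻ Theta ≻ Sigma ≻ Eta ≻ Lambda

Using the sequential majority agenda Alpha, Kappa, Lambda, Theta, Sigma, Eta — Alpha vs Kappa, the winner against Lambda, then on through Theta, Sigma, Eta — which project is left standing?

Round 1: Alpha vs Kappa — 6–5, Alpha advances.
Round 2: Alpha vs Lambda — 6–5, Alpha advances.
Round 3: Alpha vs Theta — 6–5, Alpha advances.
Round 4: Alpha vs Sigma — 6–5, Alpha advances.
Round 5: Alpha vs Eta — 2–9, Eta advances.
The agenda winner is Eta.

Eta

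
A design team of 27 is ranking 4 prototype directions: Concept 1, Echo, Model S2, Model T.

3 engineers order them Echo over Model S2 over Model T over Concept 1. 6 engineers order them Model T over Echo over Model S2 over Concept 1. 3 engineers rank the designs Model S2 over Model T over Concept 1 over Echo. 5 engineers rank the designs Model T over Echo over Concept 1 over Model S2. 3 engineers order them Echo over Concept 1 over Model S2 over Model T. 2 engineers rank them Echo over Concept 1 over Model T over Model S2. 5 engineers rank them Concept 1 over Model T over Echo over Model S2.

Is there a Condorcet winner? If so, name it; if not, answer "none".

Model T

Check each pair by majority over 27 ballots:
Concept 1–Echo: Echo 19–8.
Concept 1 vs Model S2: Concept 1 wins 15–12.
Concept 1 vs Model T: Model T, 17–10.
Echo vs Model S2: Echo, 24–3.
Echo vs Model T: Model T, 19–8.
Model S2–Model T: Model T 18–9.
Only Model T has no losses; Model T is the Condorcet winner.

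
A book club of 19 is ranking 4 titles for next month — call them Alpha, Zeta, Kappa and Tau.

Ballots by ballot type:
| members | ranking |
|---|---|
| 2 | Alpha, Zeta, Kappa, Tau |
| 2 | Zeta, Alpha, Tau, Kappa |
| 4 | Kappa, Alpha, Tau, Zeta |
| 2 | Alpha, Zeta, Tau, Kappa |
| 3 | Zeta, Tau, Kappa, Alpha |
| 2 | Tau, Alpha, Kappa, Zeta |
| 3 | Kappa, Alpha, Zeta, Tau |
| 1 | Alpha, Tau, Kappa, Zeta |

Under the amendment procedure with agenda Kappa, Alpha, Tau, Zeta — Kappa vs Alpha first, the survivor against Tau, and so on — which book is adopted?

Zeta

Round 1: Kappa vs Alpha — 10–9, Kappa advances.
Round 2: Kappa vs Tau — 9–10, Tau advances.
Round 3: Tau vs Zeta — 7–12, Zeta advances.
The agenda winner is Zeta.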